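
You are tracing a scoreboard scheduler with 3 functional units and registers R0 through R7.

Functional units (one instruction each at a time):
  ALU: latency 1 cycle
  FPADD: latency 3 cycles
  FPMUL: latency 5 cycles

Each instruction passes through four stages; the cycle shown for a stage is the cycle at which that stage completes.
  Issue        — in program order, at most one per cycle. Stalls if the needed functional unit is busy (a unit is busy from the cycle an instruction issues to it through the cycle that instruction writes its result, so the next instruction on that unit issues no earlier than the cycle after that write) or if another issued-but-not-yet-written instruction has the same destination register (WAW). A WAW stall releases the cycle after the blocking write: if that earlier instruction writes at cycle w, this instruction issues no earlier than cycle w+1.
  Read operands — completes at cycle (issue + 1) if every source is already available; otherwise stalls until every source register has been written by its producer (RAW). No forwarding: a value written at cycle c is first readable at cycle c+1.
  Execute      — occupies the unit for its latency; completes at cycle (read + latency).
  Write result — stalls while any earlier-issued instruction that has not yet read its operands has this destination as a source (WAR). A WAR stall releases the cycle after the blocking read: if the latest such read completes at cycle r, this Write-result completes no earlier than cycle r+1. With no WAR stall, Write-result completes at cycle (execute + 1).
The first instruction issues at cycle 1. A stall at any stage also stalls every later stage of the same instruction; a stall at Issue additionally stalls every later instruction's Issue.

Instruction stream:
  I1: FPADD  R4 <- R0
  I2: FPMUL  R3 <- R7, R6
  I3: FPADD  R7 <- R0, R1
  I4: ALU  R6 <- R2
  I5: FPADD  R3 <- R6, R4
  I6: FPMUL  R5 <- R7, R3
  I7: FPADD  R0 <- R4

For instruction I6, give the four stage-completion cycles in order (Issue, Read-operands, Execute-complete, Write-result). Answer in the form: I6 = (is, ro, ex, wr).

c1: I1 dispatched to FPADD
c2: I1 operands ready, I2 dispatched to FPMUL
c3: I2 operands ready
c5: I1 complete
c6: R4←I1
c7: I3 dispatched to FPADD
c8: I2 complete, I3 operands ready, I4 dispatched to ALU
c9: R3←I2, I4 operands ready
c10: I4 complete
c11: I3 complete, R6←I4
c12: R7←I3
c13: I5 dispatched to FPADD
c14: I5 operands ready, I6 dispatched to FPMUL
c17: I5 complete
c18: R3←I5
c19: I6 operands ready, I7 dispatched to FPADD
c20: I7 operands ready
c23: I7 complete
c24: I6 complete, R0←I7
c25: R5←I6

I6 = (14, 19, 24, 25)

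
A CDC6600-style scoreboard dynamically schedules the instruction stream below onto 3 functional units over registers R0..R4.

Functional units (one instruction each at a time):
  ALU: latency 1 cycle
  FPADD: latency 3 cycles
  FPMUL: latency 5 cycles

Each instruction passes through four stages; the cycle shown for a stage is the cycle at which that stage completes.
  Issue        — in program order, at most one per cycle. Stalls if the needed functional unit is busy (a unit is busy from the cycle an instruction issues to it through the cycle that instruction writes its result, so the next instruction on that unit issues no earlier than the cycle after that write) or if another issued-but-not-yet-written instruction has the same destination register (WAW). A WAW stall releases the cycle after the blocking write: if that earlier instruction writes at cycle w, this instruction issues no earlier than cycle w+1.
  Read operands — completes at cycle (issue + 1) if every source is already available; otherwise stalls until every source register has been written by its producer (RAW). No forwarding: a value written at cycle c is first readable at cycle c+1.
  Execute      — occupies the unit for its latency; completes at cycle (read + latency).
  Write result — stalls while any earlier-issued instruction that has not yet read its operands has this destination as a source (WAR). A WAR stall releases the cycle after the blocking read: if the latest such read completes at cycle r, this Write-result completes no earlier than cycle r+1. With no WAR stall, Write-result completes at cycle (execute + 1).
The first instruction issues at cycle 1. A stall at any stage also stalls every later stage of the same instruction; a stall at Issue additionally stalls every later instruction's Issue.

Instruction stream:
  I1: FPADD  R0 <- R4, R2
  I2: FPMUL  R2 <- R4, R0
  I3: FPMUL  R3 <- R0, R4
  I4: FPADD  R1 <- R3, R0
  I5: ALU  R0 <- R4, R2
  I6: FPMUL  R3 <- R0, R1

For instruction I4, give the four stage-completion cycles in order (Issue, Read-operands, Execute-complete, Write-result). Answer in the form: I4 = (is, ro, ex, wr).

I4 = (15, 22, 25, 26)

cycle 1: I1 issues→FPADD
cycle 2: I1 reads; I2 issues→FPMUL
cycle 5: I1 exec-done
cycle 6: I1 writes R0
cycle 7: I2 reads
cycle 12: I2 exec-done
cycle 13: I2 writes R2
cycle 14: I3 issues→FPMUL
cycle 15: I3 reads; I4 issues→FPADD
cycle 16: I5 issues→ALU
cycle 17: I5 reads
cycle 18: I5 exec-done
cycle 20: I3 exec-done
cycle 21: I3 writes R3
cycle 22: I4 reads; I6 issues→FPMUL
cycle 23: I5 writes R0
cycle 25: I4 exec-done
cycle 26: I4 writes R1
cycle 27: I6 reads
cycle 32: I6 exec-done
cycle 33: I6 writes R3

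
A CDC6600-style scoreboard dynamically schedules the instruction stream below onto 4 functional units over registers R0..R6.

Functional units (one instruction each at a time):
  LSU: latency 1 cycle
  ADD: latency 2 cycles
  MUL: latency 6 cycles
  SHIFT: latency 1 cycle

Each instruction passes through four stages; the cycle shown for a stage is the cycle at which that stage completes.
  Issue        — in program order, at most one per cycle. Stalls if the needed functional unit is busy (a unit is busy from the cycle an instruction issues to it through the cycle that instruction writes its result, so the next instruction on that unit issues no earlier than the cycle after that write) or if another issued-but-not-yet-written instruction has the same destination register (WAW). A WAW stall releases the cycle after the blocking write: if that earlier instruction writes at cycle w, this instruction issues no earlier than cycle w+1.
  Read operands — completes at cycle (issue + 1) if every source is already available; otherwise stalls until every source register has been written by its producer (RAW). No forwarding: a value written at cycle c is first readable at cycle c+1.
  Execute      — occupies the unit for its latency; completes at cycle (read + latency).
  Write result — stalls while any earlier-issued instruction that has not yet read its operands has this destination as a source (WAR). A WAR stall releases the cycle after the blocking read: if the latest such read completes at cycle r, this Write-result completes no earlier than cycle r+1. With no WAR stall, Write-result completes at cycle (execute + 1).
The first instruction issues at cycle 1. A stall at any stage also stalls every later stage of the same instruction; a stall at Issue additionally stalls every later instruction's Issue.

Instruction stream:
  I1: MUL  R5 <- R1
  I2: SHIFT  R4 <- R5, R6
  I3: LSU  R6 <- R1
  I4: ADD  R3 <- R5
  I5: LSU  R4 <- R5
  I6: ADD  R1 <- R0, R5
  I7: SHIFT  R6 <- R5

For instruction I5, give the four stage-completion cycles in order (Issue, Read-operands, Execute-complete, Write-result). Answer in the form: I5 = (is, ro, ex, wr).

  I1 | 1 | 2 | 8 | 9
  I2 | 2 | 10 | 11 | 12   RAW R5: wait I1 write@9
  I3 | 3 | 4 | 5 | 11   WAR R6: wait I2 read@10
  I4 | 4 | 10 | 12 | 13   RAW R5: wait I1 write@9
  I5 | 13 | 14 | 15 | 16   WAW R4: wait I2 write@12
  I6 | 14 | 15 | 17 | 18
  I7 | 15 | 16 | 17 | 18

I5 = (13, 14, 15, 16)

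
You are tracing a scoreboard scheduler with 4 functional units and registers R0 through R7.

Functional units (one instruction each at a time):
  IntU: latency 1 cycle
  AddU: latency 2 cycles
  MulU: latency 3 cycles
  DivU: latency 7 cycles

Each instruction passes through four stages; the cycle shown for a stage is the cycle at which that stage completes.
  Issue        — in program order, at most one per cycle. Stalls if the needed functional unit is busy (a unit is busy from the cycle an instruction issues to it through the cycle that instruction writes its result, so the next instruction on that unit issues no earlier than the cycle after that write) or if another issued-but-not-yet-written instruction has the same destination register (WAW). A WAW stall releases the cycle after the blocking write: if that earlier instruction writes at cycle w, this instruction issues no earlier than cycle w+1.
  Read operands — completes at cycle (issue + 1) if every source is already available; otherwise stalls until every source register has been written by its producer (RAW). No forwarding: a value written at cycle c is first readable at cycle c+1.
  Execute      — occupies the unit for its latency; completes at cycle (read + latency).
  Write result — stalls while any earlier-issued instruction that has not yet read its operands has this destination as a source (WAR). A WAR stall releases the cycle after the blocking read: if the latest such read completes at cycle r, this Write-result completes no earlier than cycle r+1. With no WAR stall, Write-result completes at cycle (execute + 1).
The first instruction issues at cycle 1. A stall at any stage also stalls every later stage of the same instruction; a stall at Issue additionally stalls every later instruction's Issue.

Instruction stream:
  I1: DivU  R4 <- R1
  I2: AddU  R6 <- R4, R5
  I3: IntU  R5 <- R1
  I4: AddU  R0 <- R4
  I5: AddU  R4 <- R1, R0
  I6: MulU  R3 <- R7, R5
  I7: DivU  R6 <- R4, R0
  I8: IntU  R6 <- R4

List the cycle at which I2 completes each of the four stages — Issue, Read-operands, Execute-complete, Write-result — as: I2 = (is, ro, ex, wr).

[I1] 1/2/9/10
[I2] 2/11/13/14  (RAW R4: wait I1 write@10)
[I3] 3/4/5/12  (WAR R5: wait I2 read@11)
[I4] 15/16/18/19  (struct: AddU busy until I2 writes@14)
[I5] 20/21/23/24  (struct: AddU busy until I4 writes@19)
[I6] 21/22/25/26
[I7] 22/25/32/33  (RAW R4: wait I5 write@24)
[I8] 34/35/36/37  (WAW R6: wait I7 write@33)

I2 = (2, 11, 13, 14)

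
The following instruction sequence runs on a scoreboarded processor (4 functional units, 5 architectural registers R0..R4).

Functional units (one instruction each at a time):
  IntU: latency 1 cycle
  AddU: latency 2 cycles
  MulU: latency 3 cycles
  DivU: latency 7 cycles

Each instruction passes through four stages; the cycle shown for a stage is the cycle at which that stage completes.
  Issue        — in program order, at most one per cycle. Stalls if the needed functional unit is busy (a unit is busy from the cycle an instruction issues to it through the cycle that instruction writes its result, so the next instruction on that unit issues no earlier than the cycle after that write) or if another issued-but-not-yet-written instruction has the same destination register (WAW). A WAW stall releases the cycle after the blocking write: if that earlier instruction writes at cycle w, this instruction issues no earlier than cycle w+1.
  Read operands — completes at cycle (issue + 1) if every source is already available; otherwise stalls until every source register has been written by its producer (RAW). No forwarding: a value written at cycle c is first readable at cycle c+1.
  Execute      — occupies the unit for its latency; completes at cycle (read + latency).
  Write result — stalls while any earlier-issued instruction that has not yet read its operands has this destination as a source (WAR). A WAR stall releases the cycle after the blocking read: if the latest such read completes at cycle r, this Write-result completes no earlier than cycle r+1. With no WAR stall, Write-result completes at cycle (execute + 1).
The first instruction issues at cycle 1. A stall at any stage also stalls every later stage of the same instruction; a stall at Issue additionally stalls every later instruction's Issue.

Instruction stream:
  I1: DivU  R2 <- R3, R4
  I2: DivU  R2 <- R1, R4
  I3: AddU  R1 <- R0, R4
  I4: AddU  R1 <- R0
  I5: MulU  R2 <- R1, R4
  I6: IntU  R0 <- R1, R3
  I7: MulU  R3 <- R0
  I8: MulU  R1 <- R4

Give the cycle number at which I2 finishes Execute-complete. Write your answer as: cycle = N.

c1: issue I1 (DivU)
c2: I1 read-ops
c9: I1 finished on DivU
c10: I1→R2
c11: issue I2 (DivU)
c12: I2 read-ops · issue I3 (AddU)
c13: I3 read-ops
c15: I3 finished on AddU
c16: I3→R1
c17: issue I4 (AddU)
c18: I4 read-ops
c19: I2 finished on DivU
c20: I2→R2 · I4 finished on AddU
c21: I4→R1 · issue I5 (MulU)
c22: I5 read-ops · issue I6 (IntU)
c23: I6 read-ops
c24: I6 finished on IntU
c25: I5 finished on MulU · I6→R0
c26: I5→R2
c27: issue I7 (MulU)
c28: I7 read-ops
c31: I7 finished on MulU
c32: I7→R3
c33: issue I8 (MulU)
c34: I8 read-ops
c37: I8 finished on MulU
c38: I8→R1

cycle = 19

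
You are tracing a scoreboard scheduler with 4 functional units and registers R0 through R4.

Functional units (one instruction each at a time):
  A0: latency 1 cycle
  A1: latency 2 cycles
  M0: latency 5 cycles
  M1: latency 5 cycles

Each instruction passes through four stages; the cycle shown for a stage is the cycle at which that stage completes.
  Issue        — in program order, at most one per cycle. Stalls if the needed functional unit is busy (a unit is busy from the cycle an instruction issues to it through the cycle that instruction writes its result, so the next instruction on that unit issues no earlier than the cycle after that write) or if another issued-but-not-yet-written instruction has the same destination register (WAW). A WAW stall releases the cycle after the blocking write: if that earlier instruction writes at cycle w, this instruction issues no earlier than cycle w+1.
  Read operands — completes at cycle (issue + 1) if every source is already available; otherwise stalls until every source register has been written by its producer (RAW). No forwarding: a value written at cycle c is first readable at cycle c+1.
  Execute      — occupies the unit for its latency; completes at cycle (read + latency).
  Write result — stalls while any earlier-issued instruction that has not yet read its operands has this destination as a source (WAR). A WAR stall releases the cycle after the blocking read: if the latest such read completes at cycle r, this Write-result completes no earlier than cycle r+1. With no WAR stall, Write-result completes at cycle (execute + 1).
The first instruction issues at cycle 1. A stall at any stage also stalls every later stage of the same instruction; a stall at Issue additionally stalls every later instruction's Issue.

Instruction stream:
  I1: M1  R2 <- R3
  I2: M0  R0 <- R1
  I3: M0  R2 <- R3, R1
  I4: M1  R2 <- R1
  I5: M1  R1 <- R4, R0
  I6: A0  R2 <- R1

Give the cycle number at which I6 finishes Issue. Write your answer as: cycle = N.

cycle = 27

cycle 1: I1→M1
cycle 2: I1 RO, I2→M0
cycle 3: I2 RO
cycle 7: I1 EX
cycle 8: I1 WR R2, I2 EX
cycle 9: I2 WR R0
cycle 10: I3→M0
cycle 11: I3 RO
cycle 16: I3 EX
cycle 17: I3 WR R2
cycle 18: I4→M1
cycle 19: I4 RO
cycle 24: I4 EX
cycle 25: I4 WR R2
cycle 26: I5→M1
cycle 27: I5 RO, I6→A0
cycle 32: I5 EX
cycle 33: I5 WR R1
cycle 34: I6 RO
cycle 35: I6 EX
cycle 36: I6 WR R2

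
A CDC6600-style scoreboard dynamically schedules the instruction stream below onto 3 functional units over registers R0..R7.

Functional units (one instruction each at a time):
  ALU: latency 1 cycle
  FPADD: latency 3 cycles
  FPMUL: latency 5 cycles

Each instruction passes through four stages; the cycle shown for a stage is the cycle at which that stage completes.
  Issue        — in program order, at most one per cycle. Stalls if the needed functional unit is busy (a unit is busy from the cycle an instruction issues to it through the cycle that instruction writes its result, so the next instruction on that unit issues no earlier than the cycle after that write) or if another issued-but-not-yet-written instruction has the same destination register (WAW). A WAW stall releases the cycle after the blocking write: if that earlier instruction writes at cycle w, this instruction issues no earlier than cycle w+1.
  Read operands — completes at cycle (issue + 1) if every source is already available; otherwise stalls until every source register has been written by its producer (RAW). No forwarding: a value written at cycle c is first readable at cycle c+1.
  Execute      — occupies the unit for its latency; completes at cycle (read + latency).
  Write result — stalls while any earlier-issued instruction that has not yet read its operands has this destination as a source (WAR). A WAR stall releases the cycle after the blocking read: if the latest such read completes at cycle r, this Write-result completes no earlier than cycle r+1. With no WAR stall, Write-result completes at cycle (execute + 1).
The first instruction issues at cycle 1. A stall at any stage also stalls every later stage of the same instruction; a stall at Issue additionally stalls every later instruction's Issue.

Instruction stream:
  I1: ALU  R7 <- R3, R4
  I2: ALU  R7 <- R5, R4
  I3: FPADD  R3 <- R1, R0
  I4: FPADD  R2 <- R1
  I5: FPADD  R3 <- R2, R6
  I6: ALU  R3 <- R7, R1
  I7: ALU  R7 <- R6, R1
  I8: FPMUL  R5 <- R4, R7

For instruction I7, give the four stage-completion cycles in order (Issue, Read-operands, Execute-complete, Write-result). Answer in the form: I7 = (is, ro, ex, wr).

[1] I1 issues→ALU
[2] I1 reads
[3] I1 exec-done
[4] I1 writes R7
[5] I2 issues→ALU
[6] I2 reads; I3 issues→FPADD
[7] I2 exec-done; I3 reads
[8] I2 writes R7
[10] I3 exec-done
[11] I3 writes R3
[12] I4 issues→FPADD
[13] I4 reads
[16] I4 exec-done
[17] I4 writes R2
[18] I5 issues→FPADD
[19] I5 reads
[22] I5 exec-done
[23] I5 writes R3
[24] I6 issues→ALU
[25] I6 reads
[26] I6 exec-done
[27] I6 writes R3
[28] I7 issues→ALU
[29] I7 reads; I8 issues→FPMUL
[30] I7 exec-done
[31] I7 writes R7
[32] I8 reads
[37] I8 exec-done
[38] I8 writes R5

I7 = (28, 29, 30, 31)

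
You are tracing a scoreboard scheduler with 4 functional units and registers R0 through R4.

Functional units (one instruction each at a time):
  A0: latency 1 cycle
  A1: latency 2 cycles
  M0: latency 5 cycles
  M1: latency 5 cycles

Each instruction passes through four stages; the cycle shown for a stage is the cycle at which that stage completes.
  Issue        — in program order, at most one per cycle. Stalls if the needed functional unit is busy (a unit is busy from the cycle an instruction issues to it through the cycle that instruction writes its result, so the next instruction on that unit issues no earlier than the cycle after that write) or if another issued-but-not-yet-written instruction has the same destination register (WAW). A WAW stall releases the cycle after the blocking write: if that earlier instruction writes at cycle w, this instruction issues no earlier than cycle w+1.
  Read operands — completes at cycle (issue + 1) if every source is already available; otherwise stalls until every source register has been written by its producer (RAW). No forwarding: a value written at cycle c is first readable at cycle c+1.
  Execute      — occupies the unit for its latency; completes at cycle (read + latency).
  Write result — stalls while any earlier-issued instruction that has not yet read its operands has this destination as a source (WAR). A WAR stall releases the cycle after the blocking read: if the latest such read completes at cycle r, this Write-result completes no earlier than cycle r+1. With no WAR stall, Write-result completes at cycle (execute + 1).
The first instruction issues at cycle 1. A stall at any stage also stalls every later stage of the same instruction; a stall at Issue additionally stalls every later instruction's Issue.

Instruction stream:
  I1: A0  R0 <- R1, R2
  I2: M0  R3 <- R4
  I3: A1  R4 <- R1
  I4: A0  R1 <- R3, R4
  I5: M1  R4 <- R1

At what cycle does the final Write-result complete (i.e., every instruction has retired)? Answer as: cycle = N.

cycle = 19

1) issue 1, read 2, done 3, write 4
2) issue 2, read 3, done 8, write 9
3) issue 3, read 4, done 6, write 7
4) issue 5, read 10, done 11, write 12  <struct: A0 busy until I1 writes@4 / RAW R3: wait I2 write@9>
5) issue 8, read 13, done 18, write 19  <WAW R4: wait I3 write@7 / RAW R1: wait I4 write@12>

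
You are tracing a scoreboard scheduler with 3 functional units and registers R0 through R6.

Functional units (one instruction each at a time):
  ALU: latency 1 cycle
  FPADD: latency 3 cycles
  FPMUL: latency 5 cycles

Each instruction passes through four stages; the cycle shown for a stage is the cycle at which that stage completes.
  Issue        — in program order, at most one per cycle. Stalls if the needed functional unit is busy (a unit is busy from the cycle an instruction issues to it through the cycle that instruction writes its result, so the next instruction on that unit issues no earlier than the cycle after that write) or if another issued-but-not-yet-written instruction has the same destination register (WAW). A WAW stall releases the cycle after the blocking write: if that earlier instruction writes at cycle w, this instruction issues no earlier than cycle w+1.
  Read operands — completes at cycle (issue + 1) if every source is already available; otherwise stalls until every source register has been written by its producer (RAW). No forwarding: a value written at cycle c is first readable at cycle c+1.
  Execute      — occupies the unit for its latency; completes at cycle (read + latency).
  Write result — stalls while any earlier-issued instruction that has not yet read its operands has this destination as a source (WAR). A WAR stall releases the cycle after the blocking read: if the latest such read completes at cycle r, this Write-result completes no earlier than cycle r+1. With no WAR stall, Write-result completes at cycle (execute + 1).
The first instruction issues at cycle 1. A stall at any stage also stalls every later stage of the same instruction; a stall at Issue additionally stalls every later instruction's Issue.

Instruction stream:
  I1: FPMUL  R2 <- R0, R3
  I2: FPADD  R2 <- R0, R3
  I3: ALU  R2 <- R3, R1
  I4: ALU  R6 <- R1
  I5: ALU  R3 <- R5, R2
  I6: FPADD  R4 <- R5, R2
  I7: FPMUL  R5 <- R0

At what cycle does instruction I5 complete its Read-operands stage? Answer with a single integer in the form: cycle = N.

cycle = 24

I1  is:1  ro:2  ex:7  wr:8
I2  is:9  ro:10  ex:13  wr:14  — WAW R2: wait I1 write@8
I3  is:15  ro:16  ex:17  wr:18  — WAW R2: wait I2 write@14
I4  is:19  ro:20  ex:21  wr:22  — struct: ALU busy until I3 writes@18
I5  is:23  ro:24  ex:25  wr:26  — struct: ALU busy until I4 writes@22
I6  is:24  ro:25  ex:28  wr:29
I7  is:25  ro:26  ex:31  wr:32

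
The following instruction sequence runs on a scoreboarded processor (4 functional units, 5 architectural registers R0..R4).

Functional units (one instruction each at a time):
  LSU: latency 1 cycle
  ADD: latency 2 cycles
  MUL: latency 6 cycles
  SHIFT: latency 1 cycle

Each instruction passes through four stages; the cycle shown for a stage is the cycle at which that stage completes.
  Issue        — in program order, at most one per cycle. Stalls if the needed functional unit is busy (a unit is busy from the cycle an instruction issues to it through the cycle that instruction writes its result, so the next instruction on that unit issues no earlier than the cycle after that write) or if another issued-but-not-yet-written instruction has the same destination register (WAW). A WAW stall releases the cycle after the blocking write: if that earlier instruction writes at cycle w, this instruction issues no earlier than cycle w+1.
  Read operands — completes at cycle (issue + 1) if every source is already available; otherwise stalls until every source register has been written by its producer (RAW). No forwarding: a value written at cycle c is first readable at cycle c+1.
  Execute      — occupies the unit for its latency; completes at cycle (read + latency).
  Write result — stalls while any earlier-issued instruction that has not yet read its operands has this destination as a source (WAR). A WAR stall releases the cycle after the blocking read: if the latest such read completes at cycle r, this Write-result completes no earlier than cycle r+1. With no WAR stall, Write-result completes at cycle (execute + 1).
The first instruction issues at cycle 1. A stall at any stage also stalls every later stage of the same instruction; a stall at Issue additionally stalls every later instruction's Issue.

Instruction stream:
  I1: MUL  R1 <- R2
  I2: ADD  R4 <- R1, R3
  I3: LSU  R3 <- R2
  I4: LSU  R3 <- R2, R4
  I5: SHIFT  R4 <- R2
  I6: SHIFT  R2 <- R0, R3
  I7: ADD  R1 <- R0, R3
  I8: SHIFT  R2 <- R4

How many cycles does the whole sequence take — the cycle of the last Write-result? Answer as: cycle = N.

t=1  I1→MUL
t=2  I1 RO | I2→ADD
t=3  I3→LSU
t=4  I3 RO
t=5  I3 EX
t=8  I1 EX
t=9  I1 WR R1
t=10  I2 RO
t=11  I3 WR R3
t=12  I2 EX | I4→LSU
t=13  I2 WR R4
t=14  I4 RO | I5→SHIFT
t=15  I4 EX | I5 RO
t=16  I4 WR R3 | I5 EX
t=17  I5 WR R4
t=18  I6→SHIFT
t=19  I6 RO | I7→ADD
t=20  I6 EX | I7 RO
t=21  I6 WR R2
t=22  I7 EX | I8→SHIFT
t=23  I7 WR R1 | I8 RO
t=24  I8 EX
t=25  I8 WR R2

cycle = 25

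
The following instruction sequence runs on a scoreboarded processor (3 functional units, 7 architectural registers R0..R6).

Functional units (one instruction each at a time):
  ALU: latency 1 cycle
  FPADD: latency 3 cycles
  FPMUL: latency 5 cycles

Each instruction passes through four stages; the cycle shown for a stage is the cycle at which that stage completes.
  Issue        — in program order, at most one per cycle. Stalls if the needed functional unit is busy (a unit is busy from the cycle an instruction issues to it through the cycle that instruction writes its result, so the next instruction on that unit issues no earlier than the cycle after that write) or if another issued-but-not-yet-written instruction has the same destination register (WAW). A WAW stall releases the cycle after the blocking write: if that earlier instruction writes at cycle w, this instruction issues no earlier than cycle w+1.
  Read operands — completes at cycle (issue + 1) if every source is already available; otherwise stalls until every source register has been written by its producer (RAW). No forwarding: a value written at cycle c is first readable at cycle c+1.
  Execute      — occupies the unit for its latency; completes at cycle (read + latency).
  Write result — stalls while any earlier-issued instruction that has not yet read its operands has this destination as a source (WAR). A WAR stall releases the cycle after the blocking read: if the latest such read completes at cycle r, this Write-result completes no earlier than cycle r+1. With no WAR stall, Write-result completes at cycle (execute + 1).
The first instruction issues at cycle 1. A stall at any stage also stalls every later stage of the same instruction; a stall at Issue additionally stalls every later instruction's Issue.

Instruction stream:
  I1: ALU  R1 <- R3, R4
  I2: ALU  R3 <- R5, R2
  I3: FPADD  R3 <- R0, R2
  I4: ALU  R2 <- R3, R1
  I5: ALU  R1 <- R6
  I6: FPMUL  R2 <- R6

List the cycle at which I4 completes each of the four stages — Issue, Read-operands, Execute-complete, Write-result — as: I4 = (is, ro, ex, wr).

I4 = (10, 15, 16, 17)

c1: I1 dispatched to ALU
c2: I1 operands ready
c3: I1 complete
c4: R1←I1
c5: I2 dispatched to ALU
c6: I2 operands ready
c7: I2 complete
c8: R3←I2
c9: I3 dispatched to FPADD
c10: I3 operands ready | I4 dispatched to ALU
c13: I3 complete
c14: R3←I3
c15: I4 operands ready
c16: I4 complete
c17: R2←I4
c18: I5 dispatched to ALU
c19: I5 operands ready | I6 dispatched to FPMUL
c20: I5 complete | I6 operands ready
c21: R1←I5
c25: I6 complete
c26: R2←I6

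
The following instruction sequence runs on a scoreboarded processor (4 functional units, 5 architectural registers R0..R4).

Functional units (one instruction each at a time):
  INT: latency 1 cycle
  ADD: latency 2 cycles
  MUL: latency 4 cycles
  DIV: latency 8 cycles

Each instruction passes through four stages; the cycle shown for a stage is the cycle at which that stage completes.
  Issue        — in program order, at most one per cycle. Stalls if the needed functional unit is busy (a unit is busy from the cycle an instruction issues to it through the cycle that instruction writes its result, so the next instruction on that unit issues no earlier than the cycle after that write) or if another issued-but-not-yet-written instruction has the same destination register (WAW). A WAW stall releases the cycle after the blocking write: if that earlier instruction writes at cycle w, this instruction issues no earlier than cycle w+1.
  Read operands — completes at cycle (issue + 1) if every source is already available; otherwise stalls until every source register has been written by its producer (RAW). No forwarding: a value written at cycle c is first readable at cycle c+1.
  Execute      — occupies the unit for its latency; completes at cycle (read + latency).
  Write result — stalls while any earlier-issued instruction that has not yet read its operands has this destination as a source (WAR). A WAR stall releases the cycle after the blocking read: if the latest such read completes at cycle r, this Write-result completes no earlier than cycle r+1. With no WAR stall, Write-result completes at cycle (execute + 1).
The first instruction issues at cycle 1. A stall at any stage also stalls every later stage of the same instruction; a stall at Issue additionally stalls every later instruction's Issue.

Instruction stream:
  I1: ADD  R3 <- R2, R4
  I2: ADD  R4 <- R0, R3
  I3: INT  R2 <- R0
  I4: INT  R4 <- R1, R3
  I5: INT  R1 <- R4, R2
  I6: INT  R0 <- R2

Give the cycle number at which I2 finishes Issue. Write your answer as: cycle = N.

cycle = 6

I1  is:1  ro:2  ex:4  wr:5
I2  is:6  ro:7  ex:9  wr:10  — struct: ADD busy until I1 writes@5
I3  is:7  ro:8  ex:9  wr:10
I4  is:11  ro:12  ex:13  wr:14  — struct: INT busy until I3 writes@10
I5  is:15  ro:16  ex:17  wr:18  — struct: INT busy until I4 writes@14
I6  is:19  ro:20  ex:21  wr:22  — struct: INT busy until I5 writes@18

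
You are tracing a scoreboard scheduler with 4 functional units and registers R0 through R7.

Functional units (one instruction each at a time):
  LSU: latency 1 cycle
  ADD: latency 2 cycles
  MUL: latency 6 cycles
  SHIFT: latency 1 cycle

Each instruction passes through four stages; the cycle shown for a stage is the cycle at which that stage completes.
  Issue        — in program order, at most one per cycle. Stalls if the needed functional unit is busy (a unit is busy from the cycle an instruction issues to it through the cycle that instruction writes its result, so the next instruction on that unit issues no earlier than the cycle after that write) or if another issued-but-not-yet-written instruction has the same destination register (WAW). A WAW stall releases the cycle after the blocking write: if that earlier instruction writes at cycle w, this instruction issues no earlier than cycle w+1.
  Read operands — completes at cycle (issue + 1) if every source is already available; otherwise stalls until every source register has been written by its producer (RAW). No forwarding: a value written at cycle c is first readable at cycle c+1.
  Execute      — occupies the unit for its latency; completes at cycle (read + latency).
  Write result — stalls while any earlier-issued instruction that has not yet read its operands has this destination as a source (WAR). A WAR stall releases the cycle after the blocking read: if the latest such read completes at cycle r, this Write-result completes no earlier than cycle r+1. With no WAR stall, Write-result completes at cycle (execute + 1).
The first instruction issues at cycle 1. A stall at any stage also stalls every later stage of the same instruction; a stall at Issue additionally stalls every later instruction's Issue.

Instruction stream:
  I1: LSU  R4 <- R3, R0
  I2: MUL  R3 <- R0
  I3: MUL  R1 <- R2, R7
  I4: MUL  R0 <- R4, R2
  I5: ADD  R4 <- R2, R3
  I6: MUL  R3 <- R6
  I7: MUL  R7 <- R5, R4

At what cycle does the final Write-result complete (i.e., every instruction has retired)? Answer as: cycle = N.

cycle 1: I1 dispatched to LSU
cycle 2: I1 operands ready; I2 dispatched to MUL
cycle 3: I1 complete; I2 operands ready
cycle 4: R4←I1
cycle 9: I2 complete
cycle 10: R3←I2
cycle 11: I3 dispatched to MUL
cycle 12: I3 operands ready
cycle 18: I3 complete
cycle 19: R1←I3
cycle 20: I4 dispatched to MUL
cycle 21: I4 operands ready; I5 dispatched to ADD
cycle 22: I5 operands ready
cycle 24: I5 complete
cycle 25: R4←I5
cycle 27: I4 complete
cycle 28: R0←I4
cycle 29: I6 dispatched to MUL
cycle 30: I6 operands ready
cycle 36: I6 complete
cycle 37: R3←I6
cycle 38: I7 dispatched to MUL
cycle 39: I7 operands ready
cycle 45: I7 complete
cycle 46: R7←I7

cycle = 46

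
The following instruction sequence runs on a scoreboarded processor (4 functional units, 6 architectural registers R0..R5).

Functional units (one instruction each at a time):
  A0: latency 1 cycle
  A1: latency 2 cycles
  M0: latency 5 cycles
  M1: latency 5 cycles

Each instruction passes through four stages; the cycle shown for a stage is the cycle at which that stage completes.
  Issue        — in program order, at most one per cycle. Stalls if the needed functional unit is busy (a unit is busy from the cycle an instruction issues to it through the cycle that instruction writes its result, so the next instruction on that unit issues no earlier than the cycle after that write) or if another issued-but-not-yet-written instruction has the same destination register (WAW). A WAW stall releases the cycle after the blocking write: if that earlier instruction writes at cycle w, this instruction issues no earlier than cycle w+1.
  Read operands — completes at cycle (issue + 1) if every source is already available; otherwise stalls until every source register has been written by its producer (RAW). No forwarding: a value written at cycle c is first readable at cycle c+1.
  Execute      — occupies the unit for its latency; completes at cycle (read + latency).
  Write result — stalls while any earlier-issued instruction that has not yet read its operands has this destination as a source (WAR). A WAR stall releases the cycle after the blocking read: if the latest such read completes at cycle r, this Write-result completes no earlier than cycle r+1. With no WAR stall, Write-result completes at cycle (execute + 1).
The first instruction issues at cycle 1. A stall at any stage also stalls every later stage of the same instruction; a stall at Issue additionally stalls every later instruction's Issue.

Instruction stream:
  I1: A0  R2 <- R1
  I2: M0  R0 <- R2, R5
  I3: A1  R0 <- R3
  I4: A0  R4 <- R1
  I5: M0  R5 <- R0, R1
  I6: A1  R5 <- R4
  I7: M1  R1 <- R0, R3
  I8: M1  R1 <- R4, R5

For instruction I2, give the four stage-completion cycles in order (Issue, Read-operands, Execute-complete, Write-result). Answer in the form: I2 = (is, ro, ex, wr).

1) issue 1, read 2, done 3, write 4
2) issue 2, read 5, done 10, write 11  <RAW R2: wait I1 write@4>
3) issue 12, read 13, done 15, write 16  <WAW R0: wait I2 write@11>
4) issue 13, read 14, done 15, write 16
5) issue 14, read 17, done 22, write 23  <RAW R0: wait I3 write@16>
6) issue 24, read 25, done 27, write 28  <WAW R5: wait I5 write@23>
7) issue 25, read 26, done 31, write 32
8) issue 33, read 34, done 39, write 40  <struct: M1 busy until I7 writes@32>

I2 = (2, 5, 10, 11)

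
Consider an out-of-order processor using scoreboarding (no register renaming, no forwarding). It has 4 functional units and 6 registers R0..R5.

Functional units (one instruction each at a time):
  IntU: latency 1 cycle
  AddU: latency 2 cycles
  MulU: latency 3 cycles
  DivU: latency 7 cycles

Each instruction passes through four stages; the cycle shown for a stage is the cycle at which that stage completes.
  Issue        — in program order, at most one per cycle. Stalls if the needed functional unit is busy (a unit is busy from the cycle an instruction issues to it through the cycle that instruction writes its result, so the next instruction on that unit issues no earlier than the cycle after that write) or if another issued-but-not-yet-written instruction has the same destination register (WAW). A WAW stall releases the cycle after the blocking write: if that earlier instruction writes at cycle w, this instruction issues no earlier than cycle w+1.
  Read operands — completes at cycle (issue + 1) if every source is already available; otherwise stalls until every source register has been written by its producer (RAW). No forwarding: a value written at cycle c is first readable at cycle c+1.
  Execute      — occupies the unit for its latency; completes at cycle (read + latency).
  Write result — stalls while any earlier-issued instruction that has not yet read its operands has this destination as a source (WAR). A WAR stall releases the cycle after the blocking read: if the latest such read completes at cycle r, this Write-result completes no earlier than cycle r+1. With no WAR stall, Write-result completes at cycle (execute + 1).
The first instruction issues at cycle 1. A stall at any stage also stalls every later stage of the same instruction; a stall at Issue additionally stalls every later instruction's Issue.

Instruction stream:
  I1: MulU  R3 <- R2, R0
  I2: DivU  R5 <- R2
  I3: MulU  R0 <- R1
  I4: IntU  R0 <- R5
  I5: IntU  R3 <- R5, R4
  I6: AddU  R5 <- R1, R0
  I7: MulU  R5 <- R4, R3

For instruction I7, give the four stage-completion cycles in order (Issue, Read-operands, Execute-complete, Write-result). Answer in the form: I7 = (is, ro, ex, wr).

I7 = (23, 24, 27, 28)

[1] I1→MulU
[2] I1 RO · I2→DivU
[3] I2 RO
[5] I1 EX
[6] I1 WR R3
[7] I3→MulU
[8] I3 RO
[10] I2 EX
[11] I2 WR R5 · I3 EX
[12] I3 WR R0
[13] I4→IntU
[14] I4 RO
[15] I4 EX
[16] I4 WR R0
[17] I5→IntU
[18] I5 RO · I6→AddU
[19] I5 EX · I6 RO
[20] I5 WR R3
[21] I6 EX
[22] I6 WR R5
[23] I7→MulU
[24] I7 RO
[27] I7 EX
[28] I7 WR R5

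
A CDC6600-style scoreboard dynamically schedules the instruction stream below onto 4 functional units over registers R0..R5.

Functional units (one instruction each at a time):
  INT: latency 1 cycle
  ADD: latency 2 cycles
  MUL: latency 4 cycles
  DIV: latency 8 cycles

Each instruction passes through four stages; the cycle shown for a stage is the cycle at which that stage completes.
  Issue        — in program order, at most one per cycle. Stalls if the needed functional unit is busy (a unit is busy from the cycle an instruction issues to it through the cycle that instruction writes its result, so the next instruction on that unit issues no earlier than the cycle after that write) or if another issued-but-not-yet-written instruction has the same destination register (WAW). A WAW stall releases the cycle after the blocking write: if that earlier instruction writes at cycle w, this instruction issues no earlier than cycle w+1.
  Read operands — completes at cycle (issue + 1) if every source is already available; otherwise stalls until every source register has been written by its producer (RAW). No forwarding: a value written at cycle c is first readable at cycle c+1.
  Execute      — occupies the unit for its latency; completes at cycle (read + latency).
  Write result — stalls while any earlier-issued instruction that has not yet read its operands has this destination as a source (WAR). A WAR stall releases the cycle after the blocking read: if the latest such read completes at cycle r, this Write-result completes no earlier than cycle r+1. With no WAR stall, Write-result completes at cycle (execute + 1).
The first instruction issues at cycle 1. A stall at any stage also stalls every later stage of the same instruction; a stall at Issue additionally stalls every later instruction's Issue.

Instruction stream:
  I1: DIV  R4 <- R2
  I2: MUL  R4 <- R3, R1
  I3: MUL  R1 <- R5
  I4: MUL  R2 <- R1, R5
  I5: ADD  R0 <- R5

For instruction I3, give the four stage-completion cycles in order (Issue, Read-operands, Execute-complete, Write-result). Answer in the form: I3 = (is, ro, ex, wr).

I3 = (19, 20, 24, 25)

I1 -> (1, 2, 10, 11)
I2 -> (12, 13, 17, 18)  // WAW R4: wait I1 write@11
I3 -> (19, 20, 24, 25)  // struct: MUL busy until I2 writes@18
I4 -> (26, 27, 31, 32)  // struct: MUL busy until I3 writes@25
I5 -> (27, 28, 30, 31)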